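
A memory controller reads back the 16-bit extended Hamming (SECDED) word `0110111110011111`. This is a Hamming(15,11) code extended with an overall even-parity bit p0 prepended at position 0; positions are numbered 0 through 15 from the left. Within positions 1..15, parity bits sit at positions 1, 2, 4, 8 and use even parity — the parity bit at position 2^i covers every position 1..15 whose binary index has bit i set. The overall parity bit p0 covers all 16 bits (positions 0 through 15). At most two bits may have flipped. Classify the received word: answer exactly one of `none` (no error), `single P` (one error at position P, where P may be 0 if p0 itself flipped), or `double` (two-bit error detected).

none

s1: b1⊕b3⊕b5⊕b7⊕b9⊕b11⊕b13⊕b15 = 1⊕0⊕1⊕1⊕0⊕1⊕1⊕1 = 0
s2: b2⊕b3⊕b6⊕b7⊕b10⊕b11⊕b14⊕b15 = 1⊕0⊕1⊕1⊕0⊕1⊕1⊕1 = 0
s4: b4⊕b5⊕b6⊕b7⊕b12⊕b13⊕b14⊕b15 = 1⊕1⊕1⊕1⊕1⊕1⊕1⊕1 = 0
s8: b8⊕b9⊕b10⊕b11⊕b12⊕b13⊕b14⊕b15 = 1⊕0⊕0⊕1⊕1⊕1⊕1⊕1 = 0
Syndrome (s8...s1) = 0000 → position 0 (no error).
Overall parity (XOR of all 16 bits, including p0): 0⊕1⊕1⊕0⊕1⊕1⊕1⊕1⊕1⊕0⊕0⊕1⊕1⊕1⊕1⊕1 = 0
Overall=0, syndrome position=0 → no error.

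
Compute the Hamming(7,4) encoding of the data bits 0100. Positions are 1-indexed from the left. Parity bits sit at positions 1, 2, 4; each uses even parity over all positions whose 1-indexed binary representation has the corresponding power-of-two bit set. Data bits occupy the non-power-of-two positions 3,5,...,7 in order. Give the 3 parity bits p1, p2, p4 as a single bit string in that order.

101

Place data bits at non-power-of-two positions: b3=0, b5=1, b6=0, b7=0.
p1 = XOR of data positions {3,5,7} = 0⊕1⊕0 = 1
p2 = XOR of data positions {3,6,7} = 0⊕0⊕0 = 0
p4 = XOR of data positions {5,6,7} = 1⊕0⊕0 = 1
Parity bits p1,p2,p4 = 101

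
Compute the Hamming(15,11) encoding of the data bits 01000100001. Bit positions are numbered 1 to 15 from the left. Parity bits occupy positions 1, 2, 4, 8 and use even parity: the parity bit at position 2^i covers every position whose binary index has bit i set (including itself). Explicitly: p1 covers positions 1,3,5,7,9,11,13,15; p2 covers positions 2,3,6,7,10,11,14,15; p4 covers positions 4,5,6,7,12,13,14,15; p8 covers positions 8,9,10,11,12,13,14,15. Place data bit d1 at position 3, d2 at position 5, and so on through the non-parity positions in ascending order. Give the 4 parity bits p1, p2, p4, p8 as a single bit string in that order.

0000

Place data bits at non-power-of-two positions: b3=0, b5=1, b6=0, b7=0, b9=0, b10=1, b11=0, b12=0, b13=0, b14=0, b15=1.
p1 = XOR of data positions {3,5,7,9,11,13,15} = 0⊕1⊕0⊕0⊕0⊕0⊕1 = 0
p2 = XOR of data positions {3,6,7,10,11,14,15} = 0⊕0⊕0⊕1⊕0⊕0⊕1 = 0
p4 = XOR of data positions {5,6,7,12,13,14,15} = 1⊕0⊕0⊕0⊕0⊕0⊕1 = 0
p8 = XOR of data positions {9,10,11,12,13,14,15} = 0⊕1⊕0⊕0⊕0⊕0⊕1 = 0
Parity bits p1,p2,p4,p8 = 0000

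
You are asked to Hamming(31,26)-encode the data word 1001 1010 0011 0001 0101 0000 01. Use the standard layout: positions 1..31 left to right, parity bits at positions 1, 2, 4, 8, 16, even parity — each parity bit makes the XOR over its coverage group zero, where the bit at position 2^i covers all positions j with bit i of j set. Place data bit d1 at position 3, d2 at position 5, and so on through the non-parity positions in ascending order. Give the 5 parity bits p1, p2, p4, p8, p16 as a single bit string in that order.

Place data bits at non-power-of-two positions: b3=1, b5=0, b6=0, b7=1, b9=1, b10=0, b11=1, b12=0, b13=0, b14=0, b15=1, b17=1, b18=0, b19=0, b20=0, b21=1, b22=0, b23=1, b24=0, b25=1, b26=0, b27=0, b28=0, b29=0, b30=0, b31=1.
p1 = XOR of data positions {3,5,7,9,11,13,15,17,19,21,23,25,27,29,31} = 1⊕0⊕1⊕1⊕1⊕0⊕1⊕1⊕0⊕1⊕1⊕1⊕0⊕0⊕1 = 0
p2 = XOR of data positions {3,6,7,10,11,14,15,18,19,22,23,26,27,30,31} = 1⊕0⊕1⊕0⊕1⊕0⊕1⊕0⊕0⊕0⊕1⊕0⊕0⊕0⊕1 = 0
p4 = XOR of data positions {5,6,7,12,13,14,15,20,21,22,23,28,29,30,31} = 0⊕0⊕1⊕0⊕0⊕0⊕1⊕0⊕1⊕0⊕1⊕0⊕0⊕0⊕1 = 1
p8 = XOR of data positions {9,10,11,12,13,14,15,24,25,26,27,28,29,30,31} = 1⊕0⊕1⊕0⊕0⊕0⊕1⊕0⊕1⊕0⊕0⊕0⊕0⊕0⊕1 = 1
p16 = XOR of data positions {17,18,19,20,21,22,23,24,25,26,27,28,29,30,31} = 1⊕0⊕0⊕0⊕1⊕0⊕1⊕0⊕1⊕0⊕0⊕0⊕0⊕0⊕1 = 1
Parity bits p1,p2,p4,p8,p16 = 00111

00111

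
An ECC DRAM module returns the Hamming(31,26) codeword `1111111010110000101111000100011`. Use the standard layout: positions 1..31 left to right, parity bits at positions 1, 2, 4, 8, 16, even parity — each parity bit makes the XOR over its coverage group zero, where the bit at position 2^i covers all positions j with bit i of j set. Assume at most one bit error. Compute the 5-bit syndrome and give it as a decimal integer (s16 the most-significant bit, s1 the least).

0

s1: b1⊕b3⊕b5⊕b7⊕b9⊕b11⊕b13⊕b15⊕b17⊕b19⊕b21⊕b23⊕b25⊕b27⊕b29⊕b31 = 1⊕1⊕1⊕1⊕1⊕1⊕0⊕0⊕1⊕1⊕1⊕0⊕0⊕0⊕0⊕1 = 0
s2: b2⊕b3⊕b6⊕b7⊕b10⊕b11⊕b14⊕b15⊕b18⊕b19⊕b22⊕b23⊕b26⊕b27⊕b30⊕b31 = 1⊕1⊕1⊕1⊕0⊕1⊕0⊕0⊕0⊕1⊕1⊕0⊕1⊕0⊕1⊕1 = 0
s4: b4⊕b5⊕b6⊕b7⊕b12⊕b13⊕b14⊕b15⊕b20⊕b21⊕b22⊕b23⊕b28⊕b29⊕b30⊕b31 = 1⊕1⊕1⊕1⊕1⊕0⊕0⊕0⊕1⊕1⊕1⊕0⊕0⊕0⊕1⊕1 = 0
s8: b8⊕b9⊕b10⊕b11⊕b12⊕b13⊕b14⊕b15⊕b24⊕b25⊕b26⊕b27⊕b28⊕b29⊕b30⊕b31 = 0⊕1⊕0⊕1⊕1⊕0⊕0⊕0⊕0⊕0⊕1⊕0⊕0⊕0⊕1⊕1 = 0
s16: b16⊕b17⊕b18⊕b19⊕b20⊕b21⊕b22⊕b23⊕b24⊕b25⊕b26⊕b27⊕b28⊕b29⊕b30⊕b31 = 0⊕1⊕0⊕1⊕1⊕1⊕1⊕0⊕0⊕0⊕1⊕0⊕0⊕0⊕1⊕1 = 0
Syndrome (s16...s1) = 00000 → position 0 (no error).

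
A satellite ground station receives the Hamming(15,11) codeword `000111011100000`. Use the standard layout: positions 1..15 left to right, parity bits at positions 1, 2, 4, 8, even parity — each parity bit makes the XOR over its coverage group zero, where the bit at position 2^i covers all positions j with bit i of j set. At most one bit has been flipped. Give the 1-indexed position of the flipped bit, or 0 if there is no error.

12

s1: b1⊕b3⊕b5⊕b7⊕b9⊕b11⊕b13⊕b15 = 0⊕0⊕1⊕0⊕1⊕0⊕0⊕0 = 0
s2: b2⊕b3⊕b6⊕b7⊕b10⊕b11⊕b14⊕b15 = 0⊕0⊕1⊕0⊕1⊕0⊕0⊕0 = 0
s4: b4⊕b5⊕b6⊕b7⊕b12⊕b13⊕b14⊕b15 = 1⊕1⊕1⊕0⊕0⊕0⊕0⊕0 = 1
s8: b8⊕b9⊕b10⊕b11⊕b12⊕b13⊕b14⊕b15 = 1⊕1⊕1⊕0⊕0⊕0⊕0⊕0 = 1
Syndrome (s8...s1) = 1100 → position 12.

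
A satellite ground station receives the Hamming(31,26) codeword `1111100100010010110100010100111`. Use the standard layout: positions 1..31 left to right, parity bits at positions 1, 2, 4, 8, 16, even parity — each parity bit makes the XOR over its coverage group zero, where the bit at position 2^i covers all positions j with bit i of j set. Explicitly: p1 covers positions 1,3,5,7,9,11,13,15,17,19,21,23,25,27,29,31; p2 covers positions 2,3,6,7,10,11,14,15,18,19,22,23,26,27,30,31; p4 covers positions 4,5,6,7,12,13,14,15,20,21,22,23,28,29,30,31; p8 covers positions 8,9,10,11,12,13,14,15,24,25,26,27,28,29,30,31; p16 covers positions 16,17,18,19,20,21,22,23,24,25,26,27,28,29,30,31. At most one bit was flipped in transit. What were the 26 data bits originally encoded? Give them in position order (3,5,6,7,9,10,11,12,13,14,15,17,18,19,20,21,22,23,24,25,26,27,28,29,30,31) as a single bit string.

s1: b1⊕b3⊕b5⊕b7⊕b9⊕b11⊕b13⊕b15⊕b17⊕b19⊕b21⊕b23⊕b25⊕b27⊕b29⊕b31 = 1⊕1⊕1⊕0⊕0⊕0⊕0⊕1⊕1⊕0⊕0⊕0⊕0⊕0⊕1⊕1 = 1
s2: b2⊕b3⊕b6⊕b7⊕b10⊕b11⊕b14⊕b15⊕b18⊕b19⊕b22⊕b23⊕b26⊕b27⊕b30⊕b31 = 1⊕1⊕0⊕0⊕0⊕0⊕0⊕1⊕1⊕0⊕0⊕0⊕1⊕0⊕1⊕1 = 1
s4: b4⊕b5⊕b6⊕b7⊕b12⊕b13⊕b14⊕b15⊕b20⊕b21⊕b22⊕b23⊕b28⊕b29⊕b30⊕b31 = 1⊕1⊕0⊕0⊕1⊕0⊕0⊕1⊕1⊕0⊕0⊕0⊕0⊕1⊕1⊕1 = 0
s8: b8⊕b9⊕b10⊕b11⊕b12⊕b13⊕b14⊕b15⊕b24⊕b25⊕b26⊕b27⊕b28⊕b29⊕b30⊕b31 = 1⊕0⊕0⊕0⊕1⊕0⊕0⊕1⊕1⊕0⊕1⊕0⊕0⊕1⊕1⊕1 = 0
s16: b16⊕b17⊕b18⊕b19⊕b20⊕b21⊕b22⊕b23⊕b24⊕b25⊕b26⊕b27⊕b28⊕b29⊕b30⊕b31 = 0⊕1⊕1⊕0⊕1⊕0⊕0⊕0⊕1⊕0⊕1⊕0⊕0⊕1⊕1⊕1 = 0
Syndrome (s16...s1) = 00011 → position 3.
Flip bit 3: corrected codeword = 1101100100010010110100010100111
Data bits at positions 3,5,6,7,9,10,11,12,13,14,15,17,18,19,20,21,22,23,24,25,26,27,28,29,30,31: 01000001001110100010100111

01000001001110100010100111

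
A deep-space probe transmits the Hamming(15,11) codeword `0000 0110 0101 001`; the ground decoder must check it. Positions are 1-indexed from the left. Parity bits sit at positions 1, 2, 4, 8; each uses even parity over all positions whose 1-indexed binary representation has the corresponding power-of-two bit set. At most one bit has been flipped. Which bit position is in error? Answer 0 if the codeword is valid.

8

s1: b1⊕b3⊕b5⊕b7⊕b9⊕b11⊕b13⊕b15 = 0⊕0⊕0⊕1⊕0⊕0⊕0⊕1 = 0
s2: b2⊕b3⊕b6⊕b7⊕b10⊕b11⊕b14⊕b15 = 0⊕0⊕1⊕1⊕1⊕0⊕0⊕1 = 0
s4: b4⊕b5⊕b6⊕b7⊕b12⊕b13⊕b14⊕b15 = 0⊕0⊕1⊕1⊕1⊕0⊕0⊕1 = 0
s8: b8⊕b9⊕b10⊕b11⊕b12⊕b13⊕b14⊕b15 = 0⊕0⊕1⊕0⊕1⊕0⊕0⊕1 = 1
Syndrome (s8...s1) = 1000 → position 8.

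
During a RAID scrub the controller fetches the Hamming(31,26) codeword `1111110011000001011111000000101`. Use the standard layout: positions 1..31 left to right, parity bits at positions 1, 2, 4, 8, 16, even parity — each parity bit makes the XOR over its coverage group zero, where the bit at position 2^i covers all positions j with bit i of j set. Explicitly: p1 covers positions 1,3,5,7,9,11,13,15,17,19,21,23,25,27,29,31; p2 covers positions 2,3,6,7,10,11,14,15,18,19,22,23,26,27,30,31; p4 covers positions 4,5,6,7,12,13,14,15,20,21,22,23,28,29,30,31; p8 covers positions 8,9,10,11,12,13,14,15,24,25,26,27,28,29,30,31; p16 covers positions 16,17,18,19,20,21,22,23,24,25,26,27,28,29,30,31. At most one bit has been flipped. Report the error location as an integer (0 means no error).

s1: b1⊕b3⊕b5⊕b7⊕b9⊕b11⊕b13⊕b15⊕b17⊕b19⊕b21⊕b23⊕b25⊕b27⊕b29⊕b31 = 1⊕1⊕1⊕0⊕1⊕0⊕0⊕0⊕0⊕1⊕1⊕0⊕0⊕0⊕1⊕1 = 0
s2: b2⊕b3⊕b6⊕b7⊕b10⊕b11⊕b14⊕b15⊕b18⊕b19⊕b22⊕b23⊕b26⊕b27⊕b30⊕b31 = 1⊕1⊕1⊕0⊕1⊕0⊕0⊕0⊕1⊕1⊕1⊕0⊕0⊕0⊕0⊕1 = 0
s4: b4⊕b5⊕b6⊕b7⊕b12⊕b13⊕b14⊕b15⊕b20⊕b21⊕b22⊕b23⊕b28⊕b29⊕b30⊕b31 = 1⊕1⊕1⊕0⊕0⊕0⊕0⊕0⊕1⊕1⊕1⊕0⊕0⊕1⊕0⊕1 = 0
s8: b8⊕b9⊕b10⊕b11⊕b12⊕b13⊕b14⊕b15⊕b24⊕b25⊕b26⊕b27⊕b28⊕b29⊕b30⊕b31 = 0⊕1⊕1⊕0⊕0⊕0⊕0⊕0⊕0⊕0⊕0⊕0⊕0⊕1⊕0⊕1 = 0
s16: b16⊕b17⊕b18⊕b19⊕b20⊕b21⊕b22⊕b23⊕b24⊕b25⊕b26⊕b27⊕b28⊕b29⊕b30⊕b31 = 1⊕0⊕1⊕1⊕1⊕1⊕1⊕0⊕0⊕0⊕0⊕0⊕0⊕1⊕0⊕1 = 0
Syndrome (s16...s1) = 00000 → position 0 (no error).

0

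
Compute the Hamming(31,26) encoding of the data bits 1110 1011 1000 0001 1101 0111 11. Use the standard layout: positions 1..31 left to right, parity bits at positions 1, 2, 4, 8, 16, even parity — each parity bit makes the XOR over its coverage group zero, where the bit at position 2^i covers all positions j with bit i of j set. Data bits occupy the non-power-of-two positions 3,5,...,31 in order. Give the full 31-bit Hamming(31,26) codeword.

Place data bits at non-power-of-two positions: b3=1, b5=1, b6=1, b7=0, b9=1, b10=0, b11=1, b12=1, b13=1, b14=0, b15=0, b17=0, b18=0, b19=0, b20=0, b21=1, b22=1, b23=1, b24=0, b25=1, b26=0, b27=1, b28=1, b29=1, b30=1, b31=1.
p1 = XOR of data positions {3,5,7,9,11,13,15,17,19,21,23,25,27,29,31} = 1⊕1⊕0⊕1⊕1⊕1⊕0⊕0⊕0⊕1⊕1⊕1⊕1⊕1⊕1 = 1
p2 = XOR of data positions {3,6,7,10,11,14,15,18,19,22,23,26,27,30,31} = 1⊕1⊕0⊕0⊕1⊕0⊕0⊕0⊕0⊕1⊕1⊕0⊕1⊕1⊕1 = 0
p4 = XOR of data positions {5,6,7,12,13,14,15,20,21,22,23,28,29,30,31} = 1⊕1⊕0⊕1⊕1⊕0⊕0⊕0⊕1⊕1⊕1⊕1⊕1⊕1⊕1 = 1
p8 = XOR of data positions {9,10,11,12,13,14,15,24,25,26,27,28,29,30,31} = 1⊕0⊕1⊕1⊕1⊕0⊕0⊕0⊕1⊕0⊕1⊕1⊕1⊕1⊕1 = 0
p16 = XOR of data positions {17,18,19,20,21,22,23,24,25,26,27,28,29,30,31} = 0⊕0⊕0⊕0⊕1⊕1⊕1⊕0⊕1⊕0⊕1⊕1⊕1⊕1⊕1 = 1
Codeword b1..b31 = 1011110010111001000011101011111

1011110010111001000011101011111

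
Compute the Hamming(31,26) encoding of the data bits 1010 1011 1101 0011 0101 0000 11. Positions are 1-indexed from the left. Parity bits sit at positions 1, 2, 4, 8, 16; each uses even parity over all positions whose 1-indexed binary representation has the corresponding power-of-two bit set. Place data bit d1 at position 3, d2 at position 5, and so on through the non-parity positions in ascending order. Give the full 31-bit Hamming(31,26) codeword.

1111010010111101100110101000011

Place data bits at non-power-of-two positions: b3=1, b5=0, b6=1, b7=0, b9=1, b10=0, b11=1, b12=1, b13=1, b14=1, b15=0, b17=1, b18=0, b19=0, b20=1, b21=1, b22=0, b23=1, b24=0, b25=1, b26=0, b27=0, b28=0, b29=0, b30=1, b31=1.
p1 = XOR of data positions {3,5,7,9,11,13,15,17,19,21,23,25,27,29,31} = 1⊕0⊕0⊕1⊕1⊕1⊕0⊕1⊕0⊕1⊕1⊕1⊕0⊕0⊕1 = 1
p2 = XOR of data positions {3,6,7,10,11,14,15,18,19,22,23,26,27,30,31} = 1⊕1⊕0⊕0⊕1⊕1⊕0⊕0⊕0⊕0⊕1⊕0⊕0⊕1⊕1 = 1
p4 = XOR of data positions {5,6,7,12,13,14,15,20,21,22,23,28,29,30,31} = 0⊕1⊕0⊕1⊕1⊕1⊕0⊕1⊕1⊕0⊕1⊕0⊕0⊕1⊕1 = 1
p8 = XOR of data positions {9,10,11,12,13,14,15,24,25,26,27,28,29,30,31} = 1⊕0⊕1⊕1⊕1⊕1⊕0⊕0⊕1⊕0⊕0⊕0⊕0⊕1⊕1 = 0
p16 = XOR of data positions {17,18,19,20,21,22,23,24,25,26,27,28,29,30,31} = 1⊕0⊕0⊕1⊕1⊕0⊕1⊕0⊕1⊕0⊕0⊕0⊕0⊕1⊕1 = 1
Codeword b1..b31 = 1111010010111101100110101000011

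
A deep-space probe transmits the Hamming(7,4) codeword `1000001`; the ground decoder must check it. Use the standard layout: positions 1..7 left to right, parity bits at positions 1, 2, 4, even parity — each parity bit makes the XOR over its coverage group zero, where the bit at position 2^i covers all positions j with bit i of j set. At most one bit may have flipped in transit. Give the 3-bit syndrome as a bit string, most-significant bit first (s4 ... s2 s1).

110

s1: b1⊕b3⊕b5⊕b7 = 1⊕0⊕0⊕1 = 0
s2: b2⊕b3⊕b6⊕b7 = 0⊕0⊕0⊕1 = 1
s4: b4⊕b5⊕b6⊕b7 = 0⊕0⊕0⊕1 = 1
Syndrome (s4...s1) = 110 → position 6.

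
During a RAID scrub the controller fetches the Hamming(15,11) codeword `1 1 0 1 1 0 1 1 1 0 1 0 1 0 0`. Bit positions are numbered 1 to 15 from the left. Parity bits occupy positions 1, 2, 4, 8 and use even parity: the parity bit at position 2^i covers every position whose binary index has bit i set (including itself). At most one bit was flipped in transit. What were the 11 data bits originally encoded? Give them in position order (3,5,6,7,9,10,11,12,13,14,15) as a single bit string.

01011010100

s1: b1⊕b3⊕b5⊕b7⊕b9⊕b11⊕b13⊕b15 = 1⊕0⊕1⊕1⊕1⊕1⊕1⊕0 = 0
s2: b2⊕b3⊕b6⊕b7⊕b10⊕b11⊕b14⊕b15 = 1⊕0⊕0⊕1⊕0⊕1⊕0⊕0 = 1
s4: b4⊕b5⊕b6⊕b7⊕b12⊕b13⊕b14⊕b15 = 1⊕1⊕0⊕1⊕0⊕1⊕0⊕0 = 0
s8: b8⊕b9⊕b10⊕b11⊕b12⊕b13⊕b14⊕b15 = 1⊕1⊕0⊕1⊕0⊕1⊕0⊕0 = 0
Syndrome (s8...s1) = 0010 → position 2.
Flip bit 2: corrected codeword = 100110111010100
Data bits at positions 3,5,6,7,9,10,11,12,13,14,15: 01011010100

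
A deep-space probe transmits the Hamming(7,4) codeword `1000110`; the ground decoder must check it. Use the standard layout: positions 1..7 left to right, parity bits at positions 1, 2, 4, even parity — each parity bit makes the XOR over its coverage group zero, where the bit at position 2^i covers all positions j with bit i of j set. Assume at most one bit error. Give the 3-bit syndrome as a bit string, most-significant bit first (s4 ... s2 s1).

s1: b1⊕b3⊕b5⊕b7 = 1⊕0⊕1⊕0 = 0
s2: b2⊕b3⊕b6⊕b7 = 0⊕0⊕1⊕0 = 1
s4: b4⊕b5⊕b6⊕b7 = 0⊕1⊕1⊕0 = 0
Syndrome (s4...s1) = 010 → position 2.

010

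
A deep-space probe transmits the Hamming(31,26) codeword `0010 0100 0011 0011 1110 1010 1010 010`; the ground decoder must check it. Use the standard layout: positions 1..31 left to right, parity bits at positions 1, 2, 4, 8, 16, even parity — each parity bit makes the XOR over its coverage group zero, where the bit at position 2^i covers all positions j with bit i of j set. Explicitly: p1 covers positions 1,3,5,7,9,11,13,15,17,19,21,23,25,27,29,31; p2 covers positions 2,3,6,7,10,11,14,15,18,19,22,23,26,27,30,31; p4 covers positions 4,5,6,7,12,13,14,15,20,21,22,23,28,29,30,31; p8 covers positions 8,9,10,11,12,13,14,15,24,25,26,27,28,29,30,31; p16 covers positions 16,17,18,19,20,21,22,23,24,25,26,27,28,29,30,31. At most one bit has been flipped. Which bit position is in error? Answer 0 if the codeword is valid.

19

s1: b1⊕b3⊕b5⊕b7⊕b9⊕b11⊕b13⊕b15⊕b17⊕b19⊕b21⊕b23⊕b25⊕b27⊕b29⊕b31 = 0⊕1⊕0⊕0⊕0⊕1⊕0⊕1⊕1⊕1⊕1⊕1⊕1⊕1⊕0⊕0 = 1
s2: b2⊕b3⊕b6⊕b7⊕b10⊕b11⊕b14⊕b15⊕b18⊕b19⊕b22⊕b23⊕b26⊕b27⊕b30⊕b31 = 0⊕1⊕1⊕0⊕0⊕1⊕0⊕1⊕1⊕1⊕0⊕1⊕0⊕1⊕1⊕0 = 1
s4: b4⊕b5⊕b6⊕b7⊕b12⊕b13⊕b14⊕b15⊕b20⊕b21⊕b22⊕b23⊕b28⊕b29⊕b30⊕b31 = 0⊕0⊕1⊕0⊕1⊕0⊕0⊕1⊕0⊕1⊕0⊕1⊕0⊕0⊕1⊕0 = 0
s8: b8⊕b9⊕b10⊕b11⊕b12⊕b13⊕b14⊕b15⊕b24⊕b25⊕b26⊕b27⊕b28⊕b29⊕b30⊕b31 = 0⊕0⊕0⊕1⊕1⊕0⊕0⊕1⊕0⊕1⊕0⊕1⊕0⊕0⊕1⊕0 = 0
s16: b16⊕b17⊕b18⊕b19⊕b20⊕b21⊕b22⊕b23⊕b24⊕b25⊕b26⊕b27⊕b28⊕b29⊕b30⊕b31 = 1⊕1⊕1⊕1⊕0⊕1⊕0⊕1⊕0⊕1⊕0⊕1⊕0⊕0⊕1⊕0 = 1
Syndrome (s16...s1) = 10011 → position 19.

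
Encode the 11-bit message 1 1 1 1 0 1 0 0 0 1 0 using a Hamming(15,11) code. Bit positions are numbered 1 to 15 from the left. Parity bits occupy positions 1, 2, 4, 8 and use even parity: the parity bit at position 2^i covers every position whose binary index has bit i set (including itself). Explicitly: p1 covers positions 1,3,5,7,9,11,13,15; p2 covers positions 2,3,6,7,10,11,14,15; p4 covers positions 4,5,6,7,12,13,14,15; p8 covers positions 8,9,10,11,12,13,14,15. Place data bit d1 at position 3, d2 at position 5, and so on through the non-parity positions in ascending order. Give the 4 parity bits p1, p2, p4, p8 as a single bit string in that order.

1100

Place data bits at non-power-of-two positions: b3=1, b5=1, b6=1, b7=1, b9=0, b10=1, b11=0, b12=0, b13=0, b14=1, b15=0.
p1 = XOR of data positions {3,5,7,9,11,13,15} = 1⊕1⊕1⊕0⊕0⊕0⊕0 = 1
p2 = XOR of data positions {3,6,7,10,11,14,15} = 1⊕1⊕1⊕1⊕0⊕1⊕0 = 1
p4 = XOR of data positions {5,6,7,12,13,14,15} = 1⊕1⊕1⊕0⊕0⊕1⊕0 = 0
p8 = XOR of data positions {9,10,11,12,13,14,15} = 0⊕1⊕0⊕0⊕0⊕1⊕0 = 0
Parity bits p1,p2,p4,p8 = 1100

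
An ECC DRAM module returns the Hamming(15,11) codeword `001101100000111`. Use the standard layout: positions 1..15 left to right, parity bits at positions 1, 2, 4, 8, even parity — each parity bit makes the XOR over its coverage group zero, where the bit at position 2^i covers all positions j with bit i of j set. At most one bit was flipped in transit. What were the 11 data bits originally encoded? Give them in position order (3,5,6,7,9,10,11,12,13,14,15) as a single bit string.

s1: b1⊕b3⊕b5⊕b7⊕b9⊕b11⊕b13⊕b15 = 0⊕1⊕0⊕1⊕0⊕0⊕1⊕1 = 0
s2: b2⊕b3⊕b6⊕b7⊕b10⊕b11⊕b14⊕b15 = 0⊕1⊕1⊕1⊕0⊕0⊕1⊕1 = 1
s4: b4⊕b5⊕b6⊕b7⊕b12⊕b13⊕b14⊕b15 = 1⊕0⊕1⊕1⊕0⊕1⊕1⊕1 = 0
s8: b8⊕b9⊕b10⊕b11⊕b12⊕b13⊕b14⊕b15 = 0⊕0⊕0⊕0⊕0⊕1⊕1⊕1 = 1
Syndrome (s8...s1) = 1010 → position 10.
Flip bit 10: corrected codeword = 001101100100111
Data bits at positions 3,5,6,7,9,10,11,12,13,14,15: 10110100111

10110100111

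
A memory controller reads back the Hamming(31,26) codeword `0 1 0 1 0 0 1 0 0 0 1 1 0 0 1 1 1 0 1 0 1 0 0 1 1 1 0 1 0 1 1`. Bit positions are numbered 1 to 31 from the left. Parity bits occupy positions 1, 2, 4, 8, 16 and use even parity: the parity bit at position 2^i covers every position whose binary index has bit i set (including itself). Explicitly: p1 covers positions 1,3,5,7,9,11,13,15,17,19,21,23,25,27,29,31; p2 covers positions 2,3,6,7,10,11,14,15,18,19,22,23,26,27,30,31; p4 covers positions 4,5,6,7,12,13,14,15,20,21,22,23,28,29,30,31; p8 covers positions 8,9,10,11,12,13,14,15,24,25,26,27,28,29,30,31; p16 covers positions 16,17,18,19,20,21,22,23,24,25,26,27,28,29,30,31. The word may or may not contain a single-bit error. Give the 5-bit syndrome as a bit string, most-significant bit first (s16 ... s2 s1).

01000

s1: b1⊕b3⊕b5⊕b7⊕b9⊕b11⊕b13⊕b15⊕b17⊕b19⊕b21⊕b23⊕b25⊕b27⊕b29⊕b31 = 0⊕0⊕0⊕1⊕0⊕1⊕0⊕1⊕1⊕1⊕1⊕0⊕1⊕0⊕0⊕1 = 0
s2: b2⊕b3⊕b6⊕b7⊕b10⊕b11⊕b14⊕b15⊕b18⊕b19⊕b22⊕b23⊕b26⊕b27⊕b30⊕b31 = 1⊕0⊕0⊕1⊕0⊕1⊕0⊕1⊕0⊕1⊕0⊕0⊕1⊕0⊕1⊕1 = 0
s4: b4⊕b5⊕b6⊕b7⊕b12⊕b13⊕b14⊕b15⊕b20⊕b21⊕b22⊕b23⊕b28⊕b29⊕b30⊕b31 = 1⊕0⊕0⊕1⊕1⊕0⊕0⊕1⊕0⊕1⊕0⊕0⊕1⊕0⊕1⊕1 = 0
s8: b8⊕b9⊕b10⊕b11⊕b12⊕b13⊕b14⊕b15⊕b24⊕b25⊕b26⊕b27⊕b28⊕b29⊕b30⊕b31 = 0⊕0⊕0⊕1⊕1⊕0⊕0⊕1⊕1⊕1⊕1⊕0⊕1⊕0⊕1⊕1 = 1
s16: b16⊕b17⊕b18⊕b19⊕b20⊕b21⊕b22⊕b23⊕b24⊕b25⊕b26⊕b27⊕b28⊕b29⊕b30⊕b31 = 1⊕1⊕0⊕1⊕0⊕1⊕0⊕0⊕1⊕1⊕1⊕0⊕1⊕0⊕1⊕1 = 0
Syndrome (s16...s1) = 01000 → position 8.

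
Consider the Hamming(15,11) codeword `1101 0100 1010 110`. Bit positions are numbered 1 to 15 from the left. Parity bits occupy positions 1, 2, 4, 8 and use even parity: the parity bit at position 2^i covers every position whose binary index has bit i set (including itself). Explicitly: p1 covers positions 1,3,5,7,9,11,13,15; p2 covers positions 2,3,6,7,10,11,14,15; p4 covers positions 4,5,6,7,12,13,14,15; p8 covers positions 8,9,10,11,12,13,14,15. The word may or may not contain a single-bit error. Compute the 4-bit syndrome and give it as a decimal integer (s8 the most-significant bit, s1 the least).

0

s1: b1⊕b3⊕b5⊕b7⊕b9⊕b11⊕b13⊕b15 = 1⊕0⊕0⊕0⊕1⊕1⊕1⊕0 = 0
s2: b2⊕b3⊕b6⊕b7⊕b10⊕b11⊕b14⊕b15 = 1⊕0⊕1⊕0⊕0⊕1⊕1⊕0 = 0
s4: b4⊕b5⊕b6⊕b7⊕b12⊕b13⊕b14⊕b15 = 1⊕0⊕1⊕0⊕0⊕1⊕1⊕0 = 0
s8: b8⊕b9⊕b10⊕b11⊕b12⊕b13⊕b14⊕b15 = 0⊕1⊕0⊕1⊕0⊕1⊕1⊕0 = 0
Syndrome (s8...s1) = 0000 → position 0 (no error).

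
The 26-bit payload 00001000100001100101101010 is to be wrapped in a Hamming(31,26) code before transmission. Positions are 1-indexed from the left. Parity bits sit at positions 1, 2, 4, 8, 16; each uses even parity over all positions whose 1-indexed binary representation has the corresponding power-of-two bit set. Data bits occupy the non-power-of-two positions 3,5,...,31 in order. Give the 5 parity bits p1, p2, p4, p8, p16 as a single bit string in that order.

10101

Place data bits at non-power-of-two positions: b3=0, b5=0, b6=0, b7=0, b9=1, b10=0, b11=0, b12=0, b13=1, b14=0, b15=0, b17=0, b18=0, b19=1, b20=1, b21=0, b22=0, b23=1, b24=0, b25=1, b26=1, b27=0, b28=1, b29=0, b30=1, b31=0.
p1 = XOR of data positions {3,5,7,9,11,13,15,17,19,21,23,25,27,29,31} = 0⊕0⊕0⊕1⊕0⊕1⊕0⊕0⊕1⊕0⊕1⊕1⊕0⊕0⊕0 = 1
p2 = XOR of data positions {3,6,7,10,11,14,15,18,19,22,23,26,27,30,31} = 0⊕0⊕0⊕0⊕0⊕0⊕0⊕0⊕1⊕0⊕1⊕1⊕0⊕1⊕0 = 0
p4 = XOR of data positions {5,6,7,12,13,14,15,20,21,22,23,28,29,30,31} = 0⊕0⊕0⊕0⊕1⊕0⊕0⊕1⊕0⊕0⊕1⊕1⊕0⊕1⊕0 = 1
p8 = XOR of data positions {9,10,11,12,13,14,15,24,25,26,27,28,29,30,31} = 1⊕0⊕0⊕0⊕1⊕0⊕0⊕0⊕1⊕1⊕0⊕1⊕0⊕1⊕0 = 0
p16 = XOR of data positions {17,18,19,20,21,22,23,24,25,26,27,28,29,30,31} = 0⊕0⊕1⊕1⊕0⊕0⊕1⊕0⊕1⊕1⊕0⊕1⊕0⊕1⊕0 = 1
Parity bits p1,p2,p4,p8,p16 = 10101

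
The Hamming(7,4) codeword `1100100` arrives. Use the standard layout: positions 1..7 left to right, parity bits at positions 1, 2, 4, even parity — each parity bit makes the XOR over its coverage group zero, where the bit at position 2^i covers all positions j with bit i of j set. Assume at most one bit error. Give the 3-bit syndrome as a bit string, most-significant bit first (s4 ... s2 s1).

s1: b1⊕b3⊕b5⊕b7 = 1⊕0⊕1⊕0 = 0
s2: b2⊕b3⊕b6⊕b7 = 1⊕0⊕0⊕0 = 1
s4: b4⊕b5⊕b6⊕b7 = 0⊕1⊕0⊕0 = 1
Syndrome (s4...s1) = 110 → position 6.

110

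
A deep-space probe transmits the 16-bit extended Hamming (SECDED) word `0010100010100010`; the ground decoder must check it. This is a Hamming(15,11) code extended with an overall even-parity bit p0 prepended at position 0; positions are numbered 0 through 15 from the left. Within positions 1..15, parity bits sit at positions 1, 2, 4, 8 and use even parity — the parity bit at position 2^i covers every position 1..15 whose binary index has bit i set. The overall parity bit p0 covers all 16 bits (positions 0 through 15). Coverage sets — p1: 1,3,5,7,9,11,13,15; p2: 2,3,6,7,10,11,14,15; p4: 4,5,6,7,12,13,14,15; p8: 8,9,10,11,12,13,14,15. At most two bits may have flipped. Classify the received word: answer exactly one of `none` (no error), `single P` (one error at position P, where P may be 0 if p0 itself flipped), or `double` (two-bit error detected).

s1: b1⊕b3⊕b5⊕b7⊕b9⊕b11⊕b13⊕b15 = 0⊕0⊕0⊕0⊕0⊕0⊕0⊕0 = 0
s2: b2⊕b3⊕b6⊕b7⊕b10⊕b11⊕b14⊕b15 = 1⊕0⊕0⊕0⊕1⊕0⊕1⊕0 = 1
s4: b4⊕b5⊕b6⊕b7⊕b12⊕b13⊕b14⊕b15 = 1⊕0⊕0⊕0⊕0⊕0⊕1⊕0 = 0
s8: b8⊕b9⊕b10⊕b11⊕b12⊕b13⊕b14⊕b15 = 1⊕0⊕1⊕0⊕0⊕0⊕1⊕0 = 1
Syndrome (s8...s1) = 1010 → position 10.
Overall parity (XOR of all 16 bits, including p0): 0⊕0⊕1⊕0⊕1⊕0⊕0⊕0⊕1⊕0⊕1⊕0⊕0⊕0⊕1⊕0 = 1
Overall=1, syndrome position=10 → single-bit error at position 10.

single 10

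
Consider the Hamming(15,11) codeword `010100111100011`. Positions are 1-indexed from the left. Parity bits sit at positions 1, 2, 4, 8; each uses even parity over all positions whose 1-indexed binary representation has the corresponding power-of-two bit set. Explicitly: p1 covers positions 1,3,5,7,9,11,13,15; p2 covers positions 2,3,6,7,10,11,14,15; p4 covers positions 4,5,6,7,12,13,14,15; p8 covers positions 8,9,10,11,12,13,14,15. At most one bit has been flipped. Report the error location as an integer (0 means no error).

11

s1: b1⊕b3⊕b5⊕b7⊕b9⊕b11⊕b13⊕b15 = 0⊕0⊕0⊕1⊕1⊕0⊕0⊕1 = 1
s2: b2⊕b3⊕b6⊕b7⊕b10⊕b11⊕b14⊕b15 = 1⊕0⊕0⊕1⊕1⊕0⊕1⊕1 = 1
s4: b4⊕b5⊕b6⊕b7⊕b12⊕b13⊕b14⊕b15 = 1⊕0⊕0⊕1⊕0⊕0⊕1⊕1 = 0
s8: b8⊕b9⊕b10⊕b11⊕b12⊕b13⊕b14⊕b15 = 1⊕1⊕1⊕0⊕0⊕0⊕1⊕1 = 1
Syndrome (s8...s1) = 1011 → position 11.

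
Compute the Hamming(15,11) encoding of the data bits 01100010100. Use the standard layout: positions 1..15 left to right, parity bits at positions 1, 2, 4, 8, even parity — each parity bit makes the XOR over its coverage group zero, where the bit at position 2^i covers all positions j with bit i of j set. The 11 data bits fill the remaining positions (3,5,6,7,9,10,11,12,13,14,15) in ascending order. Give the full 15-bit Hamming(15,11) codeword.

Place data bits at non-power-of-two positions: b3=0, b5=1, b6=1, b7=0, b9=0, b10=0, b11=1, b12=0, b13=1, b14=0, b15=0.
p1 = XOR of data positions {3,5,7,9,11,13,15} = 0⊕1⊕0⊕0⊕1⊕1⊕0 = 1
p2 = XOR of data positions {3,6,7,10,11,14,15} = 0⊕1⊕0⊕0⊕1⊕0⊕0 = 0
p4 = XOR of data positions {5,6,7,12,13,14,15} = 1⊕1⊕0⊕0⊕1⊕0⊕0 = 1
p8 = XOR of data positions {9,10,11,12,13,14,15} = 0⊕0⊕1⊕0⊕1⊕0⊕0 = 0
Codeword b1..b15 = 100111000010100

100111000010100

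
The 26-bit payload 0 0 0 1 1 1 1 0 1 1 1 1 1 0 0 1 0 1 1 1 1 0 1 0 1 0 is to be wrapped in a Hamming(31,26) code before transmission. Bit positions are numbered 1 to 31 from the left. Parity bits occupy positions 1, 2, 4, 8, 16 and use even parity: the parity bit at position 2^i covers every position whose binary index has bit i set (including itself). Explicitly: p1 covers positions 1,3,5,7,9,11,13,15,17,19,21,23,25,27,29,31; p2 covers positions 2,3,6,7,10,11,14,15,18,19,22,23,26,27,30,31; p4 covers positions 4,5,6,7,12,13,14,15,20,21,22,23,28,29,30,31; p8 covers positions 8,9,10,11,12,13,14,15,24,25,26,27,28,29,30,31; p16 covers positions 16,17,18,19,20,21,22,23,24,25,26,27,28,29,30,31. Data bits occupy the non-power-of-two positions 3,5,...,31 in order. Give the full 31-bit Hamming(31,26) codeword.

Place data bits at non-power-of-two positions: b3=0, b5=0, b6=0, b7=1, b9=1, b10=1, b11=1, b12=0, b13=1, b14=1, b15=1, b17=1, b18=1, b19=0, b20=0, b21=1, b22=0, b23=1, b24=1, b25=1, b26=1, b27=0, b28=1, b29=0, b30=1, b31=0.
p1 = XOR of data positions {3,5,7,9,11,13,15,17,19,21,23,25,27,29,31} = 0⊕0⊕1⊕1⊕1⊕1⊕1⊕1⊕0⊕1⊕1⊕1⊕0⊕0⊕0 = 1
p2 = XOR of data positions {3,6,7,10,11,14,15,18,19,22,23,26,27,30,31} = 0⊕0⊕1⊕1⊕1⊕1⊕1⊕1⊕0⊕0⊕1⊕1⊕0⊕1⊕0 = 1
p4 = XOR of data positions {5,6,7,12,13,14,15,20,21,22,23,28,29,30,31} = 0⊕0⊕1⊕0⊕1⊕1⊕1⊕0⊕1⊕0⊕1⊕1⊕0⊕1⊕0 = 0
p8 = XOR of data positions {9,10,11,12,13,14,15,24,25,26,27,28,29,30,31} = 1⊕1⊕1⊕0⊕1⊕1⊕1⊕1⊕1⊕1⊕0⊕1⊕0⊕1⊕0 = 1
p16 = XOR of data positions {17,18,19,20,21,22,23,24,25,26,27,28,29,30,31} = 1⊕1⊕0⊕0⊕1⊕0⊕1⊕1⊕1⊕1⊕0⊕1⊕0⊕1⊕0 = 1
Codeword b1..b31 = 1100001111101111110010111101010

1100001111101111110010111101010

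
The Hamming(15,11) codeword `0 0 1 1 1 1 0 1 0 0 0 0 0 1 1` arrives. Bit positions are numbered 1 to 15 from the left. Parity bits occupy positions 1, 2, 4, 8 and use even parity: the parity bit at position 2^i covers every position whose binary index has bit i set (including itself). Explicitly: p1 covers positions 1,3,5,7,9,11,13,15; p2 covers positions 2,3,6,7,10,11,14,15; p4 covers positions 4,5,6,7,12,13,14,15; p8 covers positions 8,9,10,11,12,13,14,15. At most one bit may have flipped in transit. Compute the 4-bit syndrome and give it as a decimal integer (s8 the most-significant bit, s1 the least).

13

s1: b1⊕b3⊕b5⊕b7⊕b9⊕b11⊕b13⊕b15 = 0⊕1⊕1⊕0⊕0⊕0⊕0⊕1 = 1
s2: b2⊕b3⊕b6⊕b7⊕b10⊕b11⊕b14⊕b15 = 0⊕1⊕1⊕0⊕0⊕0⊕1⊕1 = 0
s4: b4⊕b5⊕b6⊕b7⊕b12⊕b13⊕b14⊕b15 = 1⊕1⊕1⊕0⊕0⊕0⊕1⊕1 = 1
s8: b8⊕b9⊕b10⊕b11⊕b12⊕b13⊕b14⊕b15 = 1⊕0⊕0⊕0⊕0⊕0⊕1⊕1 = 1
Syndrome (s8...s1) = 1101 → position 13.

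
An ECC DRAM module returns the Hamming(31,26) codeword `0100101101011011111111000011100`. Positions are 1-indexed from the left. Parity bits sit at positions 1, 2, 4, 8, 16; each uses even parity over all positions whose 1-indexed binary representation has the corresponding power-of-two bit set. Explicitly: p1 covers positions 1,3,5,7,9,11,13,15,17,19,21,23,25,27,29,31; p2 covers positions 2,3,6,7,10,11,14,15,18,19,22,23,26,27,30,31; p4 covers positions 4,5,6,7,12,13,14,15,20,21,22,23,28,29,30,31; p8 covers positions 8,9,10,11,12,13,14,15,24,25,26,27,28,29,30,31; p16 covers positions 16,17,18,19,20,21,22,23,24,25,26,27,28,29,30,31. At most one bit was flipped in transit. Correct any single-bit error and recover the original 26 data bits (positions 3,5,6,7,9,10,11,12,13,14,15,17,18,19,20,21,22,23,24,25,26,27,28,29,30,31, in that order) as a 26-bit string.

01010101101111111000011100

s1: b1⊕b3⊕b5⊕b7⊕b9⊕b11⊕b13⊕b15⊕b17⊕b19⊕b21⊕b23⊕b25⊕b27⊕b29⊕b31 = 0⊕0⊕1⊕1⊕0⊕0⊕1⊕1⊕1⊕1⊕1⊕0⊕0⊕1⊕1⊕0 = 1
s2: b2⊕b3⊕b6⊕b7⊕b10⊕b11⊕b14⊕b15⊕b18⊕b19⊕b22⊕b23⊕b26⊕b27⊕b30⊕b31 = 1⊕0⊕0⊕1⊕1⊕0⊕0⊕1⊕1⊕1⊕1⊕0⊕0⊕1⊕0⊕0 = 0
s4: b4⊕b5⊕b6⊕b7⊕b12⊕b13⊕b14⊕b15⊕b20⊕b21⊕b22⊕b23⊕b28⊕b29⊕b30⊕b31 = 0⊕1⊕0⊕1⊕1⊕1⊕0⊕1⊕1⊕1⊕1⊕0⊕1⊕1⊕0⊕0 = 0
s8: b8⊕b9⊕b10⊕b11⊕b12⊕b13⊕b14⊕b15⊕b24⊕b25⊕b26⊕b27⊕b28⊕b29⊕b30⊕b31 = 1⊕0⊕1⊕0⊕1⊕1⊕0⊕1⊕0⊕0⊕0⊕1⊕1⊕1⊕0⊕0 = 0
s16: b16⊕b17⊕b18⊕b19⊕b20⊕b21⊕b22⊕b23⊕b24⊕b25⊕b26⊕b27⊕b28⊕b29⊕b30⊕b31 = 1⊕1⊕1⊕1⊕1⊕1⊕1⊕0⊕0⊕0⊕0⊕1⊕1⊕1⊕0⊕0 = 0
Syndrome (s16...s1) = 00001 → position 1.
Flip bit 1: corrected codeword = 1100101101011011111111000011100
Data bits at positions 3,5,6,7,9,10,11,12,13,14,15,17,18,19,20,21,22,23,24,25,26,27,28,29,30,31: 01010101101111111000011100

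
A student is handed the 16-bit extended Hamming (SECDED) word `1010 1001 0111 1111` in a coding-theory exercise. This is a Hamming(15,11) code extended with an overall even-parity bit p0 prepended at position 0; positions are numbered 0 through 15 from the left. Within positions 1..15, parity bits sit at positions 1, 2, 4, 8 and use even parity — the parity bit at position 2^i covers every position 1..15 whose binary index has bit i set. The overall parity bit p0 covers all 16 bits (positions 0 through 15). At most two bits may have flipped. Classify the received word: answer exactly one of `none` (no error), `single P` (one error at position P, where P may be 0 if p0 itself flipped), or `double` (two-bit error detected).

single 9

s1: b1⊕b3⊕b5⊕b7⊕b9⊕b11⊕b13⊕b15 = 0⊕0⊕0⊕1⊕1⊕1⊕1⊕1 = 1
s2: b2⊕b3⊕b6⊕b7⊕b10⊕b11⊕b14⊕b15 = 1⊕0⊕0⊕1⊕1⊕1⊕1⊕1 = 0
s4: b4⊕b5⊕b6⊕b7⊕b12⊕b13⊕b14⊕b15 = 1⊕0⊕0⊕1⊕1⊕1⊕1⊕1 = 0
s8: b8⊕b9⊕b10⊕b11⊕b12⊕b13⊕b14⊕b15 = 0⊕1⊕1⊕1⊕1⊕1⊕1⊕1 = 1
Syndrome (s8...s1) = 1001 → position 9.
Overall parity (XOR of all 16 bits, including p0): 1⊕0⊕1⊕0⊕1⊕0⊕0⊕1⊕0⊕1⊕1⊕1⊕1⊕1⊕1⊕1 = 1
Overall=1, syndrome position=9 → single-bit error at position 9.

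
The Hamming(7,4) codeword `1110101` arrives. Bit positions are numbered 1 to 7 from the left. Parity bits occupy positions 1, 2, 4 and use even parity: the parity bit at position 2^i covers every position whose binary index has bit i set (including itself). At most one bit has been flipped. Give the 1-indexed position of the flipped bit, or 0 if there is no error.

2

s1: b1⊕b3⊕b5⊕b7 = 1⊕1⊕1⊕1 = 0
s2: b2⊕b3⊕b6⊕b7 = 1⊕1⊕0⊕1 = 1
s4: b4⊕b5⊕b6⊕b7 = 0⊕1⊕0⊕1 = 0
Syndrome (s4...s1) = 010 → position 2.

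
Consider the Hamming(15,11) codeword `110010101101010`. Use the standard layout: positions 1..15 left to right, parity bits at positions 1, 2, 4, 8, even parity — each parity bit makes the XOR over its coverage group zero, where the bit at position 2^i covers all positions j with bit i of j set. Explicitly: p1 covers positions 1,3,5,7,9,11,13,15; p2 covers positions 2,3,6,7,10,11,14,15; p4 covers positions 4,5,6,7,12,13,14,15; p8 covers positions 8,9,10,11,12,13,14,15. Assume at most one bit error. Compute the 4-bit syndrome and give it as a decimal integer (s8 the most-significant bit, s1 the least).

s1: b1⊕b3⊕b5⊕b7⊕b9⊕b11⊕b13⊕b15 = 1⊕0⊕1⊕1⊕1⊕0⊕0⊕0 = 0
s2: b2⊕b3⊕b6⊕b7⊕b10⊕b11⊕b14⊕b15 = 1⊕0⊕0⊕1⊕1⊕0⊕1⊕0 = 0
s4: b4⊕b5⊕b6⊕b7⊕b12⊕b13⊕b14⊕b15 = 0⊕1⊕0⊕1⊕1⊕0⊕1⊕0 = 0
s8: b8⊕b9⊕b10⊕b11⊕b12⊕b13⊕b14⊕b15 = 0⊕1⊕1⊕0⊕1⊕0⊕1⊕0 = 0
Syndrome (s8...s1) = 0000 → position 0 (no error).

0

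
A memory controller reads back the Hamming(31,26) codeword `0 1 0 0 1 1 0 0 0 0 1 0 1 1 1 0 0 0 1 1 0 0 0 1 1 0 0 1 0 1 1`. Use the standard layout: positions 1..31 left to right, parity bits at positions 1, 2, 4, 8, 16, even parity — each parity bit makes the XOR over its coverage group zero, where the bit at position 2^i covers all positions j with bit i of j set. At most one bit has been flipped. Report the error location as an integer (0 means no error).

s1: b1⊕b3⊕b5⊕b7⊕b9⊕b11⊕b13⊕b15⊕b17⊕b19⊕b21⊕b23⊕b25⊕b27⊕b29⊕b31 = 0⊕0⊕1⊕0⊕0⊕1⊕1⊕1⊕0⊕1⊕0⊕0⊕1⊕0⊕0⊕1 = 1
s2: b2⊕b3⊕b6⊕b7⊕b10⊕b11⊕b14⊕b15⊕b18⊕b19⊕b22⊕b23⊕b26⊕b27⊕b30⊕b31 = 1⊕0⊕1⊕0⊕0⊕1⊕1⊕1⊕0⊕1⊕0⊕0⊕0⊕0⊕1⊕1 = 0
s4: b4⊕b5⊕b6⊕b7⊕b12⊕b13⊕b14⊕b15⊕b20⊕b21⊕b22⊕b23⊕b28⊕b29⊕b30⊕b31 = 0⊕1⊕1⊕0⊕0⊕1⊕1⊕1⊕1⊕0⊕0⊕0⊕1⊕0⊕1⊕1 = 1
s8: b8⊕b9⊕b10⊕b11⊕b12⊕b13⊕b14⊕b15⊕b24⊕b25⊕b26⊕b27⊕b28⊕b29⊕b30⊕b31 = 0⊕0⊕0⊕1⊕0⊕1⊕1⊕1⊕1⊕1⊕0⊕0⊕1⊕0⊕1⊕1 = 1
s16: b16⊕b17⊕b18⊕b19⊕b20⊕b21⊕b22⊕b23⊕b24⊕b25⊕b26⊕b27⊕b28⊕b29⊕b30⊕b31 = 0⊕0⊕0⊕1⊕1⊕0⊕0⊕0⊕1⊕1⊕0⊕0⊕1⊕0⊕1⊕1 = 1
Syndrome (s16...s1) = 11101 → position 29.

29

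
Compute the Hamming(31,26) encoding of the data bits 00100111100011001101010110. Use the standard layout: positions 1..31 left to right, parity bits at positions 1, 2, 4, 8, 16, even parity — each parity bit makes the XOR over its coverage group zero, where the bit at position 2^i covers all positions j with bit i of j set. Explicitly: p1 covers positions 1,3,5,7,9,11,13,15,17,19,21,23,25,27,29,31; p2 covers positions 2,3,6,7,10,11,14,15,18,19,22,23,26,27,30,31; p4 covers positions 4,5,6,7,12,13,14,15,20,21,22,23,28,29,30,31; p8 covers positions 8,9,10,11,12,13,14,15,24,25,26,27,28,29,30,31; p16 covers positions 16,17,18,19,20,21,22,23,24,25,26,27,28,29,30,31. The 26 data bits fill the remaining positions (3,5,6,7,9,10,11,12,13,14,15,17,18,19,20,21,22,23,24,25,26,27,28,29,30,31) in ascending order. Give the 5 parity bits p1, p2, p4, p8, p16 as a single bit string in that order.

Place data bits at non-power-of-two positions: b3=0, b5=0, b6=1, b7=0, b9=0, b10=1, b11=1, b12=1, b13=1, b14=0, b15=0, b17=0, b18=1, b19=1, b20=0, b21=0, b22=1, b23=1, b24=0, b25=1, b26=0, b27=1, b28=0, b29=1, b30=1, b31=0.
p1 = XOR of data positions {3,5,7,9,11,13,15,17,19,21,23,25,27,29,31} = 0⊕0⊕0⊕0⊕1⊕1⊕0⊕0⊕1⊕0⊕1⊕1⊕1⊕1⊕0 = 1
p2 = XOR of data positions {3,6,7,10,11,14,15,18,19,22,23,26,27,30,31} = 0⊕1⊕0⊕1⊕1⊕0⊕0⊕1⊕1⊕1⊕1⊕0⊕1⊕1⊕0 = 1
p4 = XOR of data positions {5,6,7,12,13,14,15,20,21,22,23,28,29,30,31} = 0⊕1⊕0⊕1⊕1⊕0⊕0⊕0⊕0⊕1⊕1⊕0⊕1⊕1⊕0 = 1
p8 = XOR of data positions {9,10,11,12,13,14,15,24,25,26,27,28,29,30,31} = 0⊕1⊕1⊕1⊕1⊕0⊕0⊕0⊕1⊕0⊕1⊕0⊕1⊕1⊕0 = 0
p16 = XOR of data positions {17,18,19,20,21,22,23,24,25,26,27,28,29,30,31} = 0⊕1⊕1⊕0⊕0⊕1⊕1⊕0⊕1⊕0⊕1⊕0⊕1⊕1⊕0 = 0
Parity bits p1,p2,p4,p8,p16 = 11100

11100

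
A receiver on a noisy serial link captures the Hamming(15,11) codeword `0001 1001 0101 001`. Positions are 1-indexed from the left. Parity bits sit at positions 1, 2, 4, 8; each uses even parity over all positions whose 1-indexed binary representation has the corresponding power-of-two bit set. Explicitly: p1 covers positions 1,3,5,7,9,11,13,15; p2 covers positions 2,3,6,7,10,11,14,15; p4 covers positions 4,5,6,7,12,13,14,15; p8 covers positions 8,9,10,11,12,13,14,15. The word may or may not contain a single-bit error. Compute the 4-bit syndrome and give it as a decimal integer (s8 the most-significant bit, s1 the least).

s1: b1⊕b3⊕b5⊕b7⊕b9⊕b11⊕b13⊕b15 = 0⊕0⊕1⊕0⊕0⊕0⊕0⊕1 = 0
s2: b2⊕b3⊕b6⊕b7⊕b10⊕b11⊕b14⊕b15 = 0⊕0⊕0⊕0⊕1⊕0⊕0⊕1 = 0
s4: b4⊕b5⊕b6⊕b7⊕b12⊕b13⊕b14⊕b15 = 1⊕1⊕0⊕0⊕1⊕0⊕0⊕1 = 0
s8: b8⊕b9⊕b10⊕b11⊕b12⊕b13⊕b14⊕b15 = 1⊕0⊕1⊕0⊕1⊕0⊕0⊕1 = 0
Syndrome (s8...s1) = 0000 → position 0 (no error).

0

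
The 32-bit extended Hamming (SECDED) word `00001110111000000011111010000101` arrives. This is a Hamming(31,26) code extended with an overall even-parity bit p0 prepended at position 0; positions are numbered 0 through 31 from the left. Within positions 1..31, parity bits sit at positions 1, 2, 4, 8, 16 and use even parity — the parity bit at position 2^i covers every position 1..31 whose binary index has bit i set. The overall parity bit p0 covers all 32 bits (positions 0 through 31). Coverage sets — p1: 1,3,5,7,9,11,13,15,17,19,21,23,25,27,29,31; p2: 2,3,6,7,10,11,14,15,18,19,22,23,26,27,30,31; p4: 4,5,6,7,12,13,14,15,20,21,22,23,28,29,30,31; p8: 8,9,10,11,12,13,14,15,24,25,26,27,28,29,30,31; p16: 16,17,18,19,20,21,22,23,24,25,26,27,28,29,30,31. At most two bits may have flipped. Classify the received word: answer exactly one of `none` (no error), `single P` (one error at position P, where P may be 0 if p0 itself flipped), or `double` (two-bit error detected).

none

s1: b1⊕b3⊕b5⊕b7⊕b9⊕b11⊕b13⊕b15⊕b17⊕b19⊕b21⊕b23⊕b25⊕b27⊕b29⊕b31 = 0⊕0⊕1⊕0⊕1⊕0⊕0⊕0⊕0⊕1⊕1⊕0⊕0⊕0⊕1⊕1 = 0
s2: b2⊕b3⊕b6⊕b7⊕b10⊕b11⊕b14⊕b15⊕b18⊕b19⊕b22⊕b23⊕b26⊕b27⊕b30⊕b31 = 0⊕0⊕1⊕0⊕1⊕0⊕0⊕0⊕1⊕1⊕1⊕0⊕0⊕0⊕0⊕1 = 0
s4: b4⊕b5⊕b6⊕b7⊕b12⊕b13⊕b14⊕b15⊕b20⊕b21⊕b22⊕b23⊕b28⊕b29⊕b30⊕b31 = 1⊕1⊕1⊕0⊕0⊕0⊕0⊕0⊕1⊕1⊕1⊕0⊕0⊕1⊕0⊕1 = 0
s8: b8⊕b9⊕b10⊕b11⊕b12⊕b13⊕b14⊕b15⊕b24⊕b25⊕b26⊕b27⊕b28⊕b29⊕b30⊕b31 = 1⊕1⊕1⊕0⊕0⊕0⊕0⊕0⊕1⊕0⊕0⊕0⊕0⊕1⊕0⊕1 = 0
s16: b16⊕b17⊕b18⊕b19⊕b20⊕b21⊕b22⊕b23⊕b24⊕b25⊕b26⊕b27⊕b28⊕b29⊕b30⊕b31 = 0⊕0⊕1⊕1⊕1⊕1⊕1⊕0⊕1⊕0⊕0⊕0⊕0⊕1⊕0⊕1 = 0
Syndrome (s16...s1) = 00000 → position 0 (no error).
Overall parity (XOR of all 32 bits, including p0): 0⊕0⊕0⊕0⊕1⊕1⊕1⊕0⊕1⊕1⊕1⊕0⊕0⊕0⊕0⊕0⊕0⊕0⊕1⊕1⊕1⊕1⊕1⊕0⊕1⊕0⊕0⊕0⊕0⊕1⊕0⊕1 = 0
Overall=0, syndrome position=0 → no error.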